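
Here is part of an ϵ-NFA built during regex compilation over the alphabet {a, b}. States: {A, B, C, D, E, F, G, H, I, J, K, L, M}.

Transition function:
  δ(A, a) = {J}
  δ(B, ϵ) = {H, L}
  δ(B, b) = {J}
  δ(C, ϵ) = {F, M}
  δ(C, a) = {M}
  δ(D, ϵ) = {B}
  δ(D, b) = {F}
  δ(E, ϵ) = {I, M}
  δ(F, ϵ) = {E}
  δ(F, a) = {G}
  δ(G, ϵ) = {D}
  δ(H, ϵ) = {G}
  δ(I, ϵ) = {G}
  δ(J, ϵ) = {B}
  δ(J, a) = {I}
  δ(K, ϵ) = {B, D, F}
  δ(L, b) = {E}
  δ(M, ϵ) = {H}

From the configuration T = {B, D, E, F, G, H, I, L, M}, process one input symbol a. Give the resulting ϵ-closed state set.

F on a → {G}.
No a-transition from B, D, E, G, H, I, L, M.
Union after reading a: {G}.
Now take the ϵ-closure:
From G via ϵ: add D.
From D via ϵ: add B.
From B via ϵ: add H, L.
No new states can be added; the closed set is {B, D, G, H, L}.

{B, D, G, H, L}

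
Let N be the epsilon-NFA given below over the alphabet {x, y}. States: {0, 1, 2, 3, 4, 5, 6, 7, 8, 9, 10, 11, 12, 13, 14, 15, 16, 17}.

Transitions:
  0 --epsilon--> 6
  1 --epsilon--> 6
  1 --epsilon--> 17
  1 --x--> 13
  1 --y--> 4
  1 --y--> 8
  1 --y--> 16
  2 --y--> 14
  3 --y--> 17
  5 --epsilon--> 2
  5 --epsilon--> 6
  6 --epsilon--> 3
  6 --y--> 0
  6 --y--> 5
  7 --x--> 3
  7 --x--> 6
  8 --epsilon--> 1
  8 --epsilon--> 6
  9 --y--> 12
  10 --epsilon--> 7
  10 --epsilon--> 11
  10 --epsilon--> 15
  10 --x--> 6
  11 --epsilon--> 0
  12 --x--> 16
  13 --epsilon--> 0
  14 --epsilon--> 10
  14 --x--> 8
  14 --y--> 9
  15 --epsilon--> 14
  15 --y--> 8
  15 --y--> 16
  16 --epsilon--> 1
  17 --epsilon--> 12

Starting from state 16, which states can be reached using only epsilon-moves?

{1, 3, 6, 12, 16, 17}

Start with {16}.
From 16 via epsilon: add 1.
From 1 via epsilon: add 6, 17.
From 6 via epsilon: add 3.
From 17 via epsilon: add 12.
No new states can be added; the closed set is {1, 3, 6, 12, 16, 17}.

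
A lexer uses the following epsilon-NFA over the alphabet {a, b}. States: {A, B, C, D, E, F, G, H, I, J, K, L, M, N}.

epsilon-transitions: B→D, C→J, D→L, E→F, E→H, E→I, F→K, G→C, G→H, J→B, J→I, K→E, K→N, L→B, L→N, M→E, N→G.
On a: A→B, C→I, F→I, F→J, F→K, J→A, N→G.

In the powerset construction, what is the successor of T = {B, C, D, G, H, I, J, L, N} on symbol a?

{A, B, C, D, G, H, I, J, L, N}

C on a → {I}.
J on a → {A}.
N on a → {G}.
No a-transition from B, D, G, H, I, L.
Union after reading a: {A, G, I}.
Now take the epsilon-closure:
From G via epsilon: add C, H.
From C via epsilon: add J.
From J via epsilon: add B.
From B via epsilon: add D.
From D via epsilon: add L.
From L via epsilon: add N.
No new states can be added; the closed set is {A, B, C, D, G, H, I, J, L, N}.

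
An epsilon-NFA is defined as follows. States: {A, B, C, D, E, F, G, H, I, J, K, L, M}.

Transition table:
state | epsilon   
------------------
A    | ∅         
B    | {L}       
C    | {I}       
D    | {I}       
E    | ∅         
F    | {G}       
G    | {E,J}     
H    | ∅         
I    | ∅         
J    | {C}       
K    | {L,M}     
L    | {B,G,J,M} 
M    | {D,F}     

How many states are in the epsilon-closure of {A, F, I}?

Start with {A, F, I}.
From F via epsilon: add G.
From G via epsilon: add E, J.
From J via epsilon: add C.
epsilon-closure = {A, C, E, F, G, I, J}, which has 7 states.

7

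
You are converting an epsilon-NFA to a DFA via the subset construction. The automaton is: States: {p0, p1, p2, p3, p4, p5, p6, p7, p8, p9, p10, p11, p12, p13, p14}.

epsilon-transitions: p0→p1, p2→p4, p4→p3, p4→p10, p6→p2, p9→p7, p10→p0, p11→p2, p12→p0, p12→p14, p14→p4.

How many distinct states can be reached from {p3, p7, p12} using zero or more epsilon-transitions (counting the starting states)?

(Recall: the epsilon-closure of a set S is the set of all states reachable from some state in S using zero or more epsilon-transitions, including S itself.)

Start with {p3, p7, p12}.
From p12 via epsilon: add p0, p14.
From p0 via epsilon: add p1.
From p14 via epsilon: add p4.
From p4 via epsilon: add p10.
epsilon-closure = {p0, p1, p3, p4, p7, p10, p12, p14}, which has 8 states.

8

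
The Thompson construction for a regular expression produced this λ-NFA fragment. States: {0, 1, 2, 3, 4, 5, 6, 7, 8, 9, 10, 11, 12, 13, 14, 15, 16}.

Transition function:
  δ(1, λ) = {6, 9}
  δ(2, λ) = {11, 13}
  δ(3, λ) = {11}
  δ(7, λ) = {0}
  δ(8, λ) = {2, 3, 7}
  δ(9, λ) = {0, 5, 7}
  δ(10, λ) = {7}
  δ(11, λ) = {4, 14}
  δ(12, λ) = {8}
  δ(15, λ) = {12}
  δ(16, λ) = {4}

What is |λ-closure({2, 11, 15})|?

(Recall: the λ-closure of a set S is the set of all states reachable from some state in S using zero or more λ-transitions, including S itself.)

11

Start with {2, 11, 15}.
From 2 via λ: add 13.
From 11 via λ: add 4, 14.
From 15 via λ: add 12.
From 12 via λ: add 8.
From 8 via λ: add 3, 7.
From 7 via λ: add 0.
λ-closure = {0, 2, 3, 4, 7, 8, 11, 12, 13, 14, 15}, which has 11 states.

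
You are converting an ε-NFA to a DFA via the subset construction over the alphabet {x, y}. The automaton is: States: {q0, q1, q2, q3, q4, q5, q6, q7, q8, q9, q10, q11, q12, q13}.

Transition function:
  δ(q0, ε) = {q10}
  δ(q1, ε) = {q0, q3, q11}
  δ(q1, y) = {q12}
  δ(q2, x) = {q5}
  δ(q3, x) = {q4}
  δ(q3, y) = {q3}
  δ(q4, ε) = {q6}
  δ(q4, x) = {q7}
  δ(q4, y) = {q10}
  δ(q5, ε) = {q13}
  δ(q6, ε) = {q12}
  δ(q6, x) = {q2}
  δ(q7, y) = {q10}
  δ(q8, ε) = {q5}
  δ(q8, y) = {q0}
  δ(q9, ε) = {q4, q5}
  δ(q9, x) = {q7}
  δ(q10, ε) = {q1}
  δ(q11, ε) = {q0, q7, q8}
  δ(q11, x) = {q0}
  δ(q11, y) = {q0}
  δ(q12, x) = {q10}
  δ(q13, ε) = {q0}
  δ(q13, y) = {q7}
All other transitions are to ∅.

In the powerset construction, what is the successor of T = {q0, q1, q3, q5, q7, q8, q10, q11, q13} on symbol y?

{q0, q1, q3, q5, q7, q8, q10, q11, q12, q13}

q1 on y → {q12}.
q3 on y → {q3}.
q7 on y → {q10}.
q8 on y → {q0}.
q11 on y → {q0}.
q13 on y → {q7}.
No y-transition from q0, q5, q10.
Union after reading y: {q0, q3, q7, q10, q12}.
Now take the ε-closure:
From q10 via ε: add q1.
From q1 via ε: add q11.
From q11 via ε: add q8.
From q8 via ε: add q5.
From q5 via ε: add q13.
No new states can be added; the closed set is {q0, q1, q3, q5, q7, q8, q10, q11, q12, q13}.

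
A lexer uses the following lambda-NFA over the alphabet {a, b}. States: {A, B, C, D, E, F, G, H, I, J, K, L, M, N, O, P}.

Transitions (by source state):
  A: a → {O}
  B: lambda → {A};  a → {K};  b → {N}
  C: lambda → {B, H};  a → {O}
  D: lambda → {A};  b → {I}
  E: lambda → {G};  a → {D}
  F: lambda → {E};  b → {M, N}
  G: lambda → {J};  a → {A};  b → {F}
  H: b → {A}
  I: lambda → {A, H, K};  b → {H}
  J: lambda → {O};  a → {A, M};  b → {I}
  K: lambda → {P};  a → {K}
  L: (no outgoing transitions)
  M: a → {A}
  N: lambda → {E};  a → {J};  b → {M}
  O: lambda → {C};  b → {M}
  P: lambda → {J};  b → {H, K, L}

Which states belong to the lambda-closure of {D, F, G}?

{A, B, C, D, E, F, G, H, J, O}

Start with {D, F, G}.
From D via lambda: add A.
From F via lambda: add E.
From G via lambda: add J.
From J via lambda: add O.
From O via lambda: add C.
From C via lambda: add B, H.
No new states can be added; the closed set is {A, B, C, D, E, F, G, H, J, O}.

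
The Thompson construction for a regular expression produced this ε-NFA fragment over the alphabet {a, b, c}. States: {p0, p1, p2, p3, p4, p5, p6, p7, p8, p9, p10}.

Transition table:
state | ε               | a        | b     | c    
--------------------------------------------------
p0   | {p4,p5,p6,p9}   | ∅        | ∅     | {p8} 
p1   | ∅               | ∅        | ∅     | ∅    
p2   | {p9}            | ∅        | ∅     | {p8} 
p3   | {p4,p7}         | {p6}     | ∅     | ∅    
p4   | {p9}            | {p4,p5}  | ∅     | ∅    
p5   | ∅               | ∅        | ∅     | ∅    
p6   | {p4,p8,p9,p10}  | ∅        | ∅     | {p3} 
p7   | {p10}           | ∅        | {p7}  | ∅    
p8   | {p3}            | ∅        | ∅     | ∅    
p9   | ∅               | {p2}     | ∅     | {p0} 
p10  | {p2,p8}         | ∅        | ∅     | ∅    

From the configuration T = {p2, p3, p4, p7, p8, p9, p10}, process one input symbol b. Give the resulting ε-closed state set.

{p2, p3, p4, p7, p8, p9, p10}

p7 on b → {p7}.
No b-transition from p2, p3, p4, p8, p9, p10.
Union after reading b: {p7}.
Now take the ε-closure:
From p7 via ε: add p10.
From p10 via ε: add p2, p8.
From p2 via ε: add p9.
From p8 via ε: add p3.
From p3 via ε: add p4.
No new states can be added; the closed set is {p2, p3, p4, p7, p8, p9, p10}.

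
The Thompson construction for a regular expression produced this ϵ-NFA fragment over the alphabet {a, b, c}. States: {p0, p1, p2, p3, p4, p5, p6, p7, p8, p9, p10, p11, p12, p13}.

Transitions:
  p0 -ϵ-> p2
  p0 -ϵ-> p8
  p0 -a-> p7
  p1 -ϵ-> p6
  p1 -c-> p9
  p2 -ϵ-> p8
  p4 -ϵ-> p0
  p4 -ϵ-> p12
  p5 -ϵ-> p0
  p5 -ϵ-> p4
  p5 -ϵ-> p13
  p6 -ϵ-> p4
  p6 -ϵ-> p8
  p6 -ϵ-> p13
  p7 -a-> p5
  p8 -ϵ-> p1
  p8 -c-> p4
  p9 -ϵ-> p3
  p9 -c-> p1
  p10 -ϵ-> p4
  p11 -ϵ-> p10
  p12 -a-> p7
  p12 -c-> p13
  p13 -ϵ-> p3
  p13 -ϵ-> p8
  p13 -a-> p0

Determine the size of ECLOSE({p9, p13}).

10

Start with {p9, p13}.
From p9 via ϵ: add p3.
From p13 via ϵ: add p8.
From p8 via ϵ: add p1.
From p1 via ϵ: add p6.
From p6 via ϵ: add p4.
From p4 via ϵ: add p0, p12.
From p0 via ϵ: add p2.
ϵ-closure = {p0, p1, p2, p3, p4, p6, p8, p9, p12, p13}, which has 10 states.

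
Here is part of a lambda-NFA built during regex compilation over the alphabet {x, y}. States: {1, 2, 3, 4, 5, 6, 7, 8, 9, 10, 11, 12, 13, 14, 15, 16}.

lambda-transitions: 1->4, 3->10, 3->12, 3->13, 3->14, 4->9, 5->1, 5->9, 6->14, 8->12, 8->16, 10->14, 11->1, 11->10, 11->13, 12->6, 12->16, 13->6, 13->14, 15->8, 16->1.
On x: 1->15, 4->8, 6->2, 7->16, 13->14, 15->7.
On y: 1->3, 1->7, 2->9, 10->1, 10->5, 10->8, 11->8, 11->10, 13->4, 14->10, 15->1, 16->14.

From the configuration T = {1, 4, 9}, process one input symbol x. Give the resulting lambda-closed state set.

1 on x → {15}.
4 on x → {8}.
No x-transition from 9.
Union after reading x: {8, 15}.
Now take the lambda-closure:
From 8 via lambda: add 12, 16.
From 12 via lambda: add 6.
From 16 via lambda: add 1.
From 1 via lambda: add 4.
From 6 via lambda: add 14.
From 4 via lambda: add 9.
No new states can be added; the closed set is {1, 4, 6, 8, 9, 12, 14, 15, 16}.

{1, 4, 6, 8, 9, 12, 14, 15, 16}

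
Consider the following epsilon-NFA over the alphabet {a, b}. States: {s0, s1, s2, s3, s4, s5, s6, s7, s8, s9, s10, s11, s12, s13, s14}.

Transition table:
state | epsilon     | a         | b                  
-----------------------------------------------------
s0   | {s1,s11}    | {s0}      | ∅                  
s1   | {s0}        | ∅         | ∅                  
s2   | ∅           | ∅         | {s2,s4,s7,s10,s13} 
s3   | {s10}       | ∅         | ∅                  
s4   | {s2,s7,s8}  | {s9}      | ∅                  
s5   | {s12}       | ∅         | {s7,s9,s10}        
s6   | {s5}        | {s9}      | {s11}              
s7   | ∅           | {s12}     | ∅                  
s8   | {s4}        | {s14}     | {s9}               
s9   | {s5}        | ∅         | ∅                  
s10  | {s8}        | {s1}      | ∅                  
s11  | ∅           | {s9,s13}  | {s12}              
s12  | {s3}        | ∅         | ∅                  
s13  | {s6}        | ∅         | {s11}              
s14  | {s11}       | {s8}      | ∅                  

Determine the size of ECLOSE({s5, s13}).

10

Start with {s5, s13}.
From s5 via epsilon: add s12.
From s13 via epsilon: add s6.
From s12 via epsilon: add s3.
From s3 via epsilon: add s10.
From s10 via epsilon: add s8.
From s8 via epsilon: add s4.
From s4 via epsilon: add s2, s7.
epsilon-closure = {s2, s3, s4, s5, s6, s7, s8, s10, s12, s13}, which has 10 states.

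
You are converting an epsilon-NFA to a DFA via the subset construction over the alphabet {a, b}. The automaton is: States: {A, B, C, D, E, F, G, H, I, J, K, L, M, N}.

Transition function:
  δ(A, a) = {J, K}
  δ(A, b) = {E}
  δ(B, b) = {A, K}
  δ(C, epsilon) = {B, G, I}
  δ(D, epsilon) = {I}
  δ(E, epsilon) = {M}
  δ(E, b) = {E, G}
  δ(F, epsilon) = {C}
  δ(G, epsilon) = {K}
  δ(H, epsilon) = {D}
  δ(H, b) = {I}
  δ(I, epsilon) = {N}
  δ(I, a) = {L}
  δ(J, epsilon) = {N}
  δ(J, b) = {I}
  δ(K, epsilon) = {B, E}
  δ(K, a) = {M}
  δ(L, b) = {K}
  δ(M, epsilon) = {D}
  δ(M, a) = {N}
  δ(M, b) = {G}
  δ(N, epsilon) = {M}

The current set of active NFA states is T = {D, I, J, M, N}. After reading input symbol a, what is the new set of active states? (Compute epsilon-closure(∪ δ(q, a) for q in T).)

{D, I, L, M, N}

I on a → {L}.
M on a → {N}.
No a-transition from D, J, N.
Union after reading a: {L, N}.
Now take the epsilon-closure:
From N via epsilon: add M.
From M via epsilon: add D.
From D via epsilon: add I.
No new states can be added; the closed set is {D, I, L, M, N}.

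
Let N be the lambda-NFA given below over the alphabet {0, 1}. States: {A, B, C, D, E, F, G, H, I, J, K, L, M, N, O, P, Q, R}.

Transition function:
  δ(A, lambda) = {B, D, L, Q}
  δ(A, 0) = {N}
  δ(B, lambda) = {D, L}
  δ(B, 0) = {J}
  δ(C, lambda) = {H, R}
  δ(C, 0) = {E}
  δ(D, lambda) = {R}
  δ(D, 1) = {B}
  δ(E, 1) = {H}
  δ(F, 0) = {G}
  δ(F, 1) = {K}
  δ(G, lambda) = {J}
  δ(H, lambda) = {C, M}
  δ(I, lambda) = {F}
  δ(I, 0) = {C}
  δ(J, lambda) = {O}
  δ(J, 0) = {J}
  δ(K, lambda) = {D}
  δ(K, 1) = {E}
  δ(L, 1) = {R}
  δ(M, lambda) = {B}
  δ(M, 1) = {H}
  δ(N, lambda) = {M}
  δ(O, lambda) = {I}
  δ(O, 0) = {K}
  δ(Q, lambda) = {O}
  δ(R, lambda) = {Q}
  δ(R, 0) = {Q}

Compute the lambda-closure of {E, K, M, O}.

{B, D, E, F, I, K, L, M, O, Q, R}

Start with {E, K, M, O}.
From K via lambda: add D.
From M via lambda: add B.
From O via lambda: add I.
From B via lambda: add L.
From D via lambda: add R.
From I via lambda: add F.
From R via lambda: add Q.
No new states can be added; the closed set is {B, D, E, F, I, K, L, M, O, Q, R}.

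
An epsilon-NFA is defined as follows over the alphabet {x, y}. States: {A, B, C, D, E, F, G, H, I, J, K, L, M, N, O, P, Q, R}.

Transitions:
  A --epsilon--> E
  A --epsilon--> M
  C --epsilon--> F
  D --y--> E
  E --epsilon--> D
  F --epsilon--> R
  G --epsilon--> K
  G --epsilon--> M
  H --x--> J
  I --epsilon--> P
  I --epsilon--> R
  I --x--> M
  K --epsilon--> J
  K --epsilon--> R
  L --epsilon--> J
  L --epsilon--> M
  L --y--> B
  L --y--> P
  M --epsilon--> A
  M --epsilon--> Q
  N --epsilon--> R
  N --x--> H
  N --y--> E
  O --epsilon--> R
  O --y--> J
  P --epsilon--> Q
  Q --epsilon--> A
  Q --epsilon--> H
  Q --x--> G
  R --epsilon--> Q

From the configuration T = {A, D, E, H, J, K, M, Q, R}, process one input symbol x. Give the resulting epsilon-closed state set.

{A, D, E, G, H, J, K, M, Q, R}

H on x → {J}.
Q on x → {G}.
No x-transition from A, D, E, J, K, M, R.
Union after reading x: {G, J}.
Now take the epsilon-closure:
From G via epsilon: add K, M.
From K via epsilon: add R.
From M via epsilon: add A, Q.
From A via epsilon: add E.
From Q via epsilon: add H.
From E via epsilon: add D.
No new states can be added; the closed set is {A, D, E, G, H, J, K, M, Q, R}.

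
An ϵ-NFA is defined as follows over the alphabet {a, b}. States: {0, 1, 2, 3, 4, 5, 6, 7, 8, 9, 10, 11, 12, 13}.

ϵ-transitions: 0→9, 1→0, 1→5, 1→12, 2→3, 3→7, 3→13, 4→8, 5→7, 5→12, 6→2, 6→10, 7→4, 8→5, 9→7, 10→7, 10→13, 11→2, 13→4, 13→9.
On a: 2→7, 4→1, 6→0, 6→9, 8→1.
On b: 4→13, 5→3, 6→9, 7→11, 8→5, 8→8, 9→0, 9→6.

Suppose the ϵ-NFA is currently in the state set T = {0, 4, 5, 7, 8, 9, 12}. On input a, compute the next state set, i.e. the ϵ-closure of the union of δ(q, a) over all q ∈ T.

{0, 1, 4, 5, 7, 8, 9, 12}

4 on a → {1}.
8 on a → {1}.
No a-transition from 0, 5, 7, 9, 12.
Union after reading a: {1}.
Now take the ϵ-closure:
From 1 via ϵ: add 0, 5, 12.
From 0 via ϵ: add 9.
From 5 via ϵ: add 7.
From 7 via ϵ: add 4.
From 4 via ϵ: add 8.
No new states can be added; the closed set is {0, 1, 4, 5, 7, 8, 9, 12}.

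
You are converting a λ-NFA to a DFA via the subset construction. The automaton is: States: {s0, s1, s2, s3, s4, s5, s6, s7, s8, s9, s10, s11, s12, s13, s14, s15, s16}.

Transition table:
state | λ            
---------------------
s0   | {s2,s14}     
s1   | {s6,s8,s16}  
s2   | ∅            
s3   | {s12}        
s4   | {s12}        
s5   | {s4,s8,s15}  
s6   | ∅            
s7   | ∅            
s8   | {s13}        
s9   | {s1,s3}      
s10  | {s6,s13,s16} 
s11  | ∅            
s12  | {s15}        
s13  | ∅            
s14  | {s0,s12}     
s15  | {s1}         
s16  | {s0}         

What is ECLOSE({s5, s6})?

Start with {s5, s6}.
From s5 via λ: add s4, s8, s15.
From s4 via λ: add s12.
From s8 via λ: add s13.
From s15 via λ: add s1.
From s1 via λ: add s16.
From s16 via λ: add s0.
From s0 via λ: add s2, s14.
No new states can be added; the closed set is {s0, s1, s2, s4, s5, s6, s8, s12, s13, s14, s15, s16}.

{s0, s1, s2, s4, s5, s6, s8, s12, s13, s14, s15, s16}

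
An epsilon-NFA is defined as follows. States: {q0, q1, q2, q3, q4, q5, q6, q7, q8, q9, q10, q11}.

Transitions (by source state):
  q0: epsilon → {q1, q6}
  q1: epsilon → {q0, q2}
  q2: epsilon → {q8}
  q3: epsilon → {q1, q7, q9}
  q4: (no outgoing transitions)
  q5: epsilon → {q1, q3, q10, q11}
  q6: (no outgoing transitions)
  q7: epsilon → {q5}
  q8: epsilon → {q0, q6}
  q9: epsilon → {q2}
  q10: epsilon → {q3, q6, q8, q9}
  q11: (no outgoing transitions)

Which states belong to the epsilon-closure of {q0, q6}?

Start with {q0, q6}.
From q0 via epsilon: add q1.
From q1 via epsilon: add q2.
From q2 via epsilon: add q8.
No new states can be added; the closed set is {q0, q1, q2, q6, q8}.

{q0, q1, q2, q6, q8}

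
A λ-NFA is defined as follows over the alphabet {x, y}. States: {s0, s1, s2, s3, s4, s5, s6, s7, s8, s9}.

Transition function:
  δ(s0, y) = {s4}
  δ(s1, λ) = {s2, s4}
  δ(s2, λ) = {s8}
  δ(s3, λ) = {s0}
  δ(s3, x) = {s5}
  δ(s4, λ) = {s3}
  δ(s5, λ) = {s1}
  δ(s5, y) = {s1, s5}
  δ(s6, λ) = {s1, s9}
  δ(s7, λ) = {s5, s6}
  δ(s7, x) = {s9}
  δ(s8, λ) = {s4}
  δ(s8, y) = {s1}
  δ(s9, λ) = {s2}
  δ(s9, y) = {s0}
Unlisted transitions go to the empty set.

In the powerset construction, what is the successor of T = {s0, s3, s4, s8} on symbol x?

{s0, s1, s2, s3, s4, s5, s8}

s3 on x → {s5}.
No x-transition from s0, s4, s8.
Union after reading x: {s5}.
Now take the λ-closure:
From s5 via λ: add s1.
From s1 via λ: add s2, s4.
From s2 via λ: add s8.
From s4 via λ: add s3.
From s3 via λ: add s0.
No new states can be added; the closed set is {s0, s1, s2, s3, s4, s5, s8}.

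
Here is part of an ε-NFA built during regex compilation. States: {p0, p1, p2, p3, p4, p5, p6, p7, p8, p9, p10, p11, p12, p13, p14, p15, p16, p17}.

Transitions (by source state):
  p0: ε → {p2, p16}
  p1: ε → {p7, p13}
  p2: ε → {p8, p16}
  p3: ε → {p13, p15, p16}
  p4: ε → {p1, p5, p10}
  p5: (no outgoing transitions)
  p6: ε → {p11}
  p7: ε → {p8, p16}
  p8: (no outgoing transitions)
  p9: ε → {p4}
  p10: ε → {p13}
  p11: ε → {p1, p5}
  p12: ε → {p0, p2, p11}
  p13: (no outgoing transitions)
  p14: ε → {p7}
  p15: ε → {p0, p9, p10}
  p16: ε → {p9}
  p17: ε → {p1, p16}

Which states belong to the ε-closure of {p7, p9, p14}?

{p1, p4, p5, p7, p8, p9, p10, p13, p14, p16}

Start with {p7, p9, p14}.
From p7 via ε: add p8, p16.
From p9 via ε: add p4.
From p4 via ε: add p1, p5, p10.
From p1 via ε: add p13.
No new states can be added; the closed set is {p1, p4, p5, p7, p8, p9, p10, p13, p14, p16}.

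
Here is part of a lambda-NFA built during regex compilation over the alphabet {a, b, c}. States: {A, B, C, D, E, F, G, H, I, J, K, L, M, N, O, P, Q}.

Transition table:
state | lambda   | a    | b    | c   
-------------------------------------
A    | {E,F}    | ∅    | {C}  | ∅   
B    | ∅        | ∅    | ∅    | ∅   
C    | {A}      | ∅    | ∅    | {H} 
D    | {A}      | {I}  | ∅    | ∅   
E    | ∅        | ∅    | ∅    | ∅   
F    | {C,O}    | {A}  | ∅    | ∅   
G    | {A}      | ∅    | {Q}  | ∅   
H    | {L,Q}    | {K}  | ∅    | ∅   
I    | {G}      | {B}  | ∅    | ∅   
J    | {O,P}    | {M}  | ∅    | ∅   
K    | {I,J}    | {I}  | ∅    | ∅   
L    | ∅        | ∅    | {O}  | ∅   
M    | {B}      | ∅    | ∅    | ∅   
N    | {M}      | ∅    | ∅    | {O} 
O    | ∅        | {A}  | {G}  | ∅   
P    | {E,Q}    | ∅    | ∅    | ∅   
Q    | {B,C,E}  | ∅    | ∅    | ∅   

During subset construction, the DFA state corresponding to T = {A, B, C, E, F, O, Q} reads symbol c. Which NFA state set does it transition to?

{A, B, C, E, F, H, L, O, Q}

C on c → {H}.
No c-transition from A, B, E, F, O, Q.
Union after reading c: {H}.
Now take the lambda-closure:
From H via lambda: add L, Q.
From Q via lambda: add B, C, E.
From C via lambda: add A.
From A via lambda: add F.
From F via lambda: add O.
No new states can be added; the closed set is {A, B, C, E, F, H, L, O, Q}.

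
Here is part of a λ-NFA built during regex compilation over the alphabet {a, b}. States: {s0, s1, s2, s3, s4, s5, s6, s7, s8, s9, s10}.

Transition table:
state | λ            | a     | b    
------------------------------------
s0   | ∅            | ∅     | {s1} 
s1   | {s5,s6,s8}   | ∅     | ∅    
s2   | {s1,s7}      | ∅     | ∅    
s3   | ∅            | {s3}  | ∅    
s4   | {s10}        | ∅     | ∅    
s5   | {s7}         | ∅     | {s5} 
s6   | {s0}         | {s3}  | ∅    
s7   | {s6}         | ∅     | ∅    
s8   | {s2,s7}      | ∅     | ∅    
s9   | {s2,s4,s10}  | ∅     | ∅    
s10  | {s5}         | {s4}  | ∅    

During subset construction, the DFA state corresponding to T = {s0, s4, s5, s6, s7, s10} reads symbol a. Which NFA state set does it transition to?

s6 on a → {s3}.
s10 on a → {s4}.
No a-transition from s0, s4, s5, s7.
Union after reading a: {s3, s4}.
Now take the λ-closure:
From s4 via λ: add s10.
From s10 via λ: add s5.
From s5 via λ: add s7.
From s7 via λ: add s6.
From s6 via λ: add s0.
No new states can be added; the closed set is {s0, s3, s4, s5, s6, s7, s10}.

{s0, s3, s4, s5, s6, s7, s10}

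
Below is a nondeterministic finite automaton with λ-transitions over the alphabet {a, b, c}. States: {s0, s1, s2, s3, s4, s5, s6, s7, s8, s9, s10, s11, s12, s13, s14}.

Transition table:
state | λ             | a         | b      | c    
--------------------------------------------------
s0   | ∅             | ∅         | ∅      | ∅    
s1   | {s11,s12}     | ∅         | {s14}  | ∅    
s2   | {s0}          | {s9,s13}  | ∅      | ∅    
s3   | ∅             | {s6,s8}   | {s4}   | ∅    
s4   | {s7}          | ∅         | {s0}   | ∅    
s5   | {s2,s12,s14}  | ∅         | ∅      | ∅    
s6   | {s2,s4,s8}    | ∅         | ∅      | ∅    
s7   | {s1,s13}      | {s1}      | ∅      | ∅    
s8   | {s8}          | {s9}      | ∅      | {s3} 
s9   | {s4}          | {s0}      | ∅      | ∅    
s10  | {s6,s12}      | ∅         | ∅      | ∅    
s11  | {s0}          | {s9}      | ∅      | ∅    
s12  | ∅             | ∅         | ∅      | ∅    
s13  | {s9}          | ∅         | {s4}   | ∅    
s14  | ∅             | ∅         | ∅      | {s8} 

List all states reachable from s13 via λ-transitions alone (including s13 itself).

{s0, s1, s4, s7, s9, s11, s12, s13}

Start with {s13}.
From s13 via λ: add s9.
From s9 via λ: add s4.
From s4 via λ: add s7.
From s7 via λ: add s1.
From s1 via λ: add s11, s12.
From s11 via λ: add s0.
No new states can be added; the closed set is {s0, s1, s4, s7, s9, s11, s12, s13}.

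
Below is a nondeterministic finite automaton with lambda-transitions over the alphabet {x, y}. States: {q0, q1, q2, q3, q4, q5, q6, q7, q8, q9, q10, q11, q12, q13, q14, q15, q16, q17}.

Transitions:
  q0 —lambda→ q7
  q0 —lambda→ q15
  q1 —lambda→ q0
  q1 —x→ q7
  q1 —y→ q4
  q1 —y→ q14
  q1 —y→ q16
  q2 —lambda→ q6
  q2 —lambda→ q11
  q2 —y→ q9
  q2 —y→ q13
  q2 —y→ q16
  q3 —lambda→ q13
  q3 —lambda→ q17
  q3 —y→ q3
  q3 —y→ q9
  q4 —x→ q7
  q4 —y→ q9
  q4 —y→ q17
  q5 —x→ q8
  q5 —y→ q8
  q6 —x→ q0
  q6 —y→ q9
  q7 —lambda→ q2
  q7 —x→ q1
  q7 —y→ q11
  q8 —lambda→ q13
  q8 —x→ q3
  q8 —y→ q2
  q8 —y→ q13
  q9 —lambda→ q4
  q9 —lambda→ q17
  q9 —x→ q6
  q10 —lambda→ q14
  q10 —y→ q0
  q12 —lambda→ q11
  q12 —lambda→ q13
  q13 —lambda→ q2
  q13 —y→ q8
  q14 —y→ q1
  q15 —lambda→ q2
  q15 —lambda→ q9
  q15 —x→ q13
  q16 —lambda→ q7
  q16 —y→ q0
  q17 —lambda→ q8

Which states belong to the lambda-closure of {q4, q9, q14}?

{q2, q4, q6, q8, q9, q11, q13, q14, q17}

Start with {q4, q9, q14}.
From q9 via lambda: add q17.
From q17 via lambda: add q8.
From q8 via lambda: add q13.
From q13 via lambda: add q2.
From q2 via lambda: add q6, q11.
No new states can be added; the closed set is {q2, q4, q6, q8, q9, q11, q13, q14, q17}.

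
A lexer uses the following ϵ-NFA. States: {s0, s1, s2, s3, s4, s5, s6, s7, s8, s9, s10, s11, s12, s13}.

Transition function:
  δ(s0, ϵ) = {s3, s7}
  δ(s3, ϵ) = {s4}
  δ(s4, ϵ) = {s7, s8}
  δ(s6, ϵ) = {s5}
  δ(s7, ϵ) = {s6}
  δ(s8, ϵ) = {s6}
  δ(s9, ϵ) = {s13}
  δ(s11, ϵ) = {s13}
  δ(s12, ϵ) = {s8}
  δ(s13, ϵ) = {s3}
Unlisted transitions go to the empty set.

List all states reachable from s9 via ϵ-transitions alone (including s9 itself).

{s3, s4, s5, s6, s7, s8, s9, s13}

Start with {s9}.
From s9 via ϵ: add s13.
From s13 via ϵ: add s3.
From s3 via ϵ: add s4.
From s4 via ϵ: add s7, s8.
From s7 via ϵ: add s6.
From s6 via ϵ: add s5.
No new states can be added; the closed set is {s3, s4, s5, s6, s7, s8, s9, s13}.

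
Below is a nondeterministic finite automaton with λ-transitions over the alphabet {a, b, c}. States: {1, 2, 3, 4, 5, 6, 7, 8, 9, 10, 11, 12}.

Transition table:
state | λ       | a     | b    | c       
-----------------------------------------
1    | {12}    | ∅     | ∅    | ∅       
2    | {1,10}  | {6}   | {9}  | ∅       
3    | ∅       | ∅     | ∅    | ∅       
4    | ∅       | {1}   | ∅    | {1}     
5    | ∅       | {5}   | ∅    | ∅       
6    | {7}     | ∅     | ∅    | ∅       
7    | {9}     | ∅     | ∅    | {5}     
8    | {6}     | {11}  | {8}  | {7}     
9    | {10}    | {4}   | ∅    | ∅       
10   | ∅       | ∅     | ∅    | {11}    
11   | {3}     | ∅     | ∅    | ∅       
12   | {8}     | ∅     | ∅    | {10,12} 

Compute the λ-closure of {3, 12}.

{3, 6, 7, 8, 9, 10, 12}

Start with {3, 12}.
From 12 via λ: add 8.
From 8 via λ: add 6.
From 6 via λ: add 7.
From 7 via λ: add 9.
From 9 via λ: add 10.
No new states can be added; the closed set is {3, 6, 7, 8, 9, 10, 12}.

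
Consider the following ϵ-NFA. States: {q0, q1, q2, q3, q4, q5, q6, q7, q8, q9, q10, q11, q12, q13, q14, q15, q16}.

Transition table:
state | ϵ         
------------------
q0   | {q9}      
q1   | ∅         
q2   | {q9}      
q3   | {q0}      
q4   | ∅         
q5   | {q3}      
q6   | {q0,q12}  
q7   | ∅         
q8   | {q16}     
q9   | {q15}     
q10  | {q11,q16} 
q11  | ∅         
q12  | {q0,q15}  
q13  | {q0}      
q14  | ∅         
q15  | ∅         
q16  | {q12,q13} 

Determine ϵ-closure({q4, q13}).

Start with {q4, q13}.
From q13 via ϵ: add q0.
From q0 via ϵ: add q9.
From q9 via ϵ: add q15.
No new states can be added; the closed set is {q0, q4, q9, q13, q15}.

{q0, q4, q9, q13, q15}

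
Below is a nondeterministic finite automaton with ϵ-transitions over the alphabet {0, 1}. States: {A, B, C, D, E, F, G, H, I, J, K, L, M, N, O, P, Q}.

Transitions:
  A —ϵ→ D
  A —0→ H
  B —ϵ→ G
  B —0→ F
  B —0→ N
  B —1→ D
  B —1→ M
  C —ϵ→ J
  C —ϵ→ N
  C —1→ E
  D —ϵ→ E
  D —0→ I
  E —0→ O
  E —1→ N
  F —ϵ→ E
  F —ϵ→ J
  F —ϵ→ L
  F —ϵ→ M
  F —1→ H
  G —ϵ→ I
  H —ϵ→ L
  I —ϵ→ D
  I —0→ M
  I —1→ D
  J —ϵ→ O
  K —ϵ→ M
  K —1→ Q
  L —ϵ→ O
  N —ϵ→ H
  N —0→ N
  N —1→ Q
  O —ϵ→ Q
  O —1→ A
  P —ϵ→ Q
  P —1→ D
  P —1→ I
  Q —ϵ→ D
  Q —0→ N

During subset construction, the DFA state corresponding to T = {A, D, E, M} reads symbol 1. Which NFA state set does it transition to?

E on 1 → {N}.
No 1-transition from A, D, M.
Union after reading 1: {N}.
Now take the ϵ-closure:
From N via ϵ: add H.
From H via ϵ: add L.
From L via ϵ: add O.
From O via ϵ: add Q.
From Q via ϵ: add D.
From D via ϵ: add E.
No new states can be added; the closed set is {D, E, H, L, N, O, Q}.

{D, E, H, L, N, O, Q}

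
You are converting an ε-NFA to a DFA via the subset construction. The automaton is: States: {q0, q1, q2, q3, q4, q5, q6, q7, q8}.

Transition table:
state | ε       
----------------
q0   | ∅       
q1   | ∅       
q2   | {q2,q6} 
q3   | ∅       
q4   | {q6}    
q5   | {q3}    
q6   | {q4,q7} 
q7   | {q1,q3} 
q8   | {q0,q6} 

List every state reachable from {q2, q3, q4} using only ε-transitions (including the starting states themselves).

Start with {q2, q3, q4}.
From q2 via ε: add q6.
From q6 via ε: add q7.
From q7 via ε: add q1.
No new states can be added; the closed set is {q1, q2, q3, q4, q6, q7}.

{q1, q2, q3, q4, q6, q7}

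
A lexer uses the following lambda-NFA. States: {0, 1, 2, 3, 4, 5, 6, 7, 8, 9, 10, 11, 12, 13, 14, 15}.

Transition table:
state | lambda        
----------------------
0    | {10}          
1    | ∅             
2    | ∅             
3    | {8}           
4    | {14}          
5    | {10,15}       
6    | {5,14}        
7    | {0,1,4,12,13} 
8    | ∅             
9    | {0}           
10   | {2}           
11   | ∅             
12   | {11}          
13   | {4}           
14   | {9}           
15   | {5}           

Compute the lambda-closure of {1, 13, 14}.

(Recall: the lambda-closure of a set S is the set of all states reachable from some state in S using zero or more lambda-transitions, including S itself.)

Start with {1, 13, 14}.
From 13 via lambda: add 4.
From 14 via lambda: add 9.
From 9 via lambda: add 0.
From 0 via lambda: add 10.
From 10 via lambda: add 2.
No new states can be added; the closed set is {0, 1, 2, 4, 9, 10, 13, 14}.

{0, 1, 2, 4, 9, 10, 13, 14}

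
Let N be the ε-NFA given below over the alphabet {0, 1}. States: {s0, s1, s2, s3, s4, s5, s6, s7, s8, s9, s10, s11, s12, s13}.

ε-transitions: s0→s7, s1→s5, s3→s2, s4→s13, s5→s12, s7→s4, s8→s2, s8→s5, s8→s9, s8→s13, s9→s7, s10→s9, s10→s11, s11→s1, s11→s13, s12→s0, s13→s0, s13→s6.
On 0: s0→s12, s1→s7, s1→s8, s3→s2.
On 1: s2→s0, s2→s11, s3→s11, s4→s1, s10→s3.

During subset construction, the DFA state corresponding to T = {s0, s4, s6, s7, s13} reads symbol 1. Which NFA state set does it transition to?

{s0, s1, s4, s5, s6, s7, s12, s13}

s4 on 1 → {s1}.
No 1-transition from s0, s6, s7, s13.
Union after reading 1: {s1}.
Now take the ε-closure:
From s1 via ε: add s5.
From s5 via ε: add s12.
From s12 via ε: add s0.
From s0 via ε: add s7.
From s7 via ε: add s4.
From s4 via ε: add s13.
From s13 via ε: add s6.
No new states can be added; the closed set is {s0, s1, s4, s5, s6, s7, s12, s13}.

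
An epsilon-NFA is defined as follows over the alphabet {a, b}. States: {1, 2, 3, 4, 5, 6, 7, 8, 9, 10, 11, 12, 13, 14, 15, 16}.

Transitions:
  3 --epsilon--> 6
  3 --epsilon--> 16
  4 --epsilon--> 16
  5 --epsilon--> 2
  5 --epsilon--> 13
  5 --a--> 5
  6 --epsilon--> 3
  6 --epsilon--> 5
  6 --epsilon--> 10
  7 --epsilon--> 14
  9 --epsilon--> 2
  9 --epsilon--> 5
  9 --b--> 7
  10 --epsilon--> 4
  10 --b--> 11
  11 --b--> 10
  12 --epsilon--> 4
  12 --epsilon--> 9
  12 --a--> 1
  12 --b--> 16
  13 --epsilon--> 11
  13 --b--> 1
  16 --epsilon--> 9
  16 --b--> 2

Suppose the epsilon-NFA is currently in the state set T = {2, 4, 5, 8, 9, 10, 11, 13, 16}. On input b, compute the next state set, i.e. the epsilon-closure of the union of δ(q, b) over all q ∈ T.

{1, 2, 4, 5, 7, 9, 10, 11, 13, 14, 16}

9 on b → {7}.
10 on b → {11}.
11 on b → {10}.
13 on b → {1}.
16 on b → {2}.
No b-transition from 2, 4, 5, 8.
Union after reading b: {1, 2, 7, 10, 11}.
Now take the epsilon-closure:
From 7 via epsilon: add 14.
From 10 via epsilon: add 4.
From 4 via epsilon: add 16.
From 16 via epsilon: add 9.
From 9 via epsilon: add 5.
From 5 via epsilon: add 13.
No new states can be added; the closed set is {1, 2, 4, 5, 7, 9, 10, 11, 13, 14, 16}.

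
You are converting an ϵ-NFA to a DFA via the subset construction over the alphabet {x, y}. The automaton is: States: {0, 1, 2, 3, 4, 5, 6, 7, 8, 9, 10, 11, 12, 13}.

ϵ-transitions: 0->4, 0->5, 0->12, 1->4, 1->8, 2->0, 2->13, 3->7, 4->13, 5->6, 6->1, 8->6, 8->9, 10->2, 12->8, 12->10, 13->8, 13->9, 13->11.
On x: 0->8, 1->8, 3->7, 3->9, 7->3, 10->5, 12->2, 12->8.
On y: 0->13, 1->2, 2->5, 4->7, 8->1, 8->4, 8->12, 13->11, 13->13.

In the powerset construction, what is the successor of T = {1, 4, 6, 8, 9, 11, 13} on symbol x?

1 on x → {8}.
No x-transition from 4, 6, 8, 9, 11, 13.
Union after reading x: {8}.
Now take the ϵ-closure:
From 8 via ϵ: add 6, 9.
From 6 via ϵ: add 1.
From 1 via ϵ: add 4.
From 4 via ϵ: add 13.
From 13 via ϵ: add 11.
No new states can be added; the closed set is {1, 4, 6, 8, 9, 11, 13}.

{1, 4, 6, 8, 9, 11, 13}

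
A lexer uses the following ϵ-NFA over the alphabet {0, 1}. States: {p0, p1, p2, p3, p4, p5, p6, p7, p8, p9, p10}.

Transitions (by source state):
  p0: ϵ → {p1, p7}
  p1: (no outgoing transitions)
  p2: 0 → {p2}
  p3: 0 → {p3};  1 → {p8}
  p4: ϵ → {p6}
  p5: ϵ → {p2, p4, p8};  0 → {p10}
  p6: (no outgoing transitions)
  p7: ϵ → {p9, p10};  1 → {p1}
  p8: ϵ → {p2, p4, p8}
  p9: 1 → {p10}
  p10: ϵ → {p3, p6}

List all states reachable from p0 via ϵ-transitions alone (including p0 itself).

{p0, p1, p3, p6, p7, p9, p10}

Start with {p0}.
From p0 via ϵ: add p1, p7.
From p7 via ϵ: add p9, p10.
From p10 via ϵ: add p3, p6.
No new states can be added; the closed set is {p0, p1, p3, p6, p7, p9, p10}.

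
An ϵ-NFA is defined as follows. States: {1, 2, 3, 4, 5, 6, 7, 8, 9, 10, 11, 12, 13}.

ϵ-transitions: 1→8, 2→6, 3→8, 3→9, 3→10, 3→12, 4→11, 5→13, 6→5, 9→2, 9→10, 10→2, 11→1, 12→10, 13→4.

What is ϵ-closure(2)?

Start with {2}.
From 2 via ϵ: add 6.
From 6 via ϵ: add 5.
From 5 via ϵ: add 13.
From 13 via ϵ: add 4.
From 4 via ϵ: add 11.
From 11 via ϵ: add 1.
From 1 via ϵ: add 8.
No new states can be added; the closed set is {1, 2, 4, 5, 6, 8, 11, 13}.

{1, 2, 4, 5, 6, 8, 11, 13}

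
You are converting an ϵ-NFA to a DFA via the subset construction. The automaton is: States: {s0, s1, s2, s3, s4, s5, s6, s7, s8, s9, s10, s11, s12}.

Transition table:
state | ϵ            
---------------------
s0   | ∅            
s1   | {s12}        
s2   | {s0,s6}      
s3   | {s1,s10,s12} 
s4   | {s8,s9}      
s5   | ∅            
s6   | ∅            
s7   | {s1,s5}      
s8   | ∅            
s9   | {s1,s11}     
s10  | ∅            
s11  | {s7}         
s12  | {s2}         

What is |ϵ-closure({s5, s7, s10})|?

8

Start with {s5, s7, s10}.
From s7 via ϵ: add s1.
From s1 via ϵ: add s12.
From s12 via ϵ: add s2.
From s2 via ϵ: add s0, s6.
ϵ-closure = {s0, s1, s2, s5, s6, s7, s10, s12}, which has 8 states.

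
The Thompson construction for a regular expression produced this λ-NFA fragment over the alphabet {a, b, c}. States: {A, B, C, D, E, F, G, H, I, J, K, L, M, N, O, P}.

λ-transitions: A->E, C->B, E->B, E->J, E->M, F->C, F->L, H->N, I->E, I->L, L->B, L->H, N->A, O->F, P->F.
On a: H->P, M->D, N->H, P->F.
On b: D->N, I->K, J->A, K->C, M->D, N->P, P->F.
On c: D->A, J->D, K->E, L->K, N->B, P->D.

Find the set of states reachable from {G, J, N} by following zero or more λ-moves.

{A, B, E, G, J, M, N}

Start with {G, J, N}.
From N via λ: add A.
From A via λ: add E.
From E via λ: add B, M.
No new states can be added; the closed set is {A, B, E, G, J, M, N}.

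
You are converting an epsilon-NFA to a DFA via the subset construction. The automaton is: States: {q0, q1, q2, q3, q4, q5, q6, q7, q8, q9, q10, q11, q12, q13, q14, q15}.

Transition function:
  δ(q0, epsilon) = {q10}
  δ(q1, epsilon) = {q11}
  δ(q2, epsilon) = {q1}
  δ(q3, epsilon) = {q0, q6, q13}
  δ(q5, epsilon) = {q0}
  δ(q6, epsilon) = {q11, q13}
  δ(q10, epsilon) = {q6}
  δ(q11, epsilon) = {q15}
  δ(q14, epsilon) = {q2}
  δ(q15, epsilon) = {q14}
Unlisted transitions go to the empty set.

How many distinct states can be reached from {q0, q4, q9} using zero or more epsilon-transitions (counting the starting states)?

Start with {q0, q4, q9}.
From q0 via epsilon: add q10.
From q10 via epsilon: add q6.
From q6 via epsilon: add q11, q13.
From q11 via epsilon: add q15.
From q15 via epsilon: add q14.
From q14 via epsilon: add q2.
From q2 via epsilon: add q1.
epsilon-closure = {q0, q1, q2, q4, q6, q9, q10, q11, q13, q14, q15}, which has 11 states.

11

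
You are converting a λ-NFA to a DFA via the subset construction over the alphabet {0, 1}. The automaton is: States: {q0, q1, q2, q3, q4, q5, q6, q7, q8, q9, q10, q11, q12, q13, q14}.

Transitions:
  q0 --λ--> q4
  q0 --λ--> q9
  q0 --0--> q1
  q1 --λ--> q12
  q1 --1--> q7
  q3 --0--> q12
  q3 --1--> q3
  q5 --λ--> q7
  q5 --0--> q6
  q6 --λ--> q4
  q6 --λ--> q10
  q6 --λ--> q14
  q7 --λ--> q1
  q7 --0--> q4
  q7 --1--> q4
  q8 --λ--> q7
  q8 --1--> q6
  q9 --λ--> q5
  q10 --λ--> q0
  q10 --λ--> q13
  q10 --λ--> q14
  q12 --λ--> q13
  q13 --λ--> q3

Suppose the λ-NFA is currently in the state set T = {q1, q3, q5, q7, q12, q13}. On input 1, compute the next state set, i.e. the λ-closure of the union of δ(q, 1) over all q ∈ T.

{q1, q3, q4, q7, q12, q13}

q1 on 1 → {q7}.
q3 on 1 → {q3}.
q7 on 1 → {q4}.
No 1-transition from q5, q12, q13.
Union after reading 1: {q3, q4, q7}.
Now take the λ-closure:
From q7 via λ: add q1.
From q1 via λ: add q12.
From q12 via λ: add q13.
No new states can be added; the closed set is {q1, q3, q4, q7, q12, q13}.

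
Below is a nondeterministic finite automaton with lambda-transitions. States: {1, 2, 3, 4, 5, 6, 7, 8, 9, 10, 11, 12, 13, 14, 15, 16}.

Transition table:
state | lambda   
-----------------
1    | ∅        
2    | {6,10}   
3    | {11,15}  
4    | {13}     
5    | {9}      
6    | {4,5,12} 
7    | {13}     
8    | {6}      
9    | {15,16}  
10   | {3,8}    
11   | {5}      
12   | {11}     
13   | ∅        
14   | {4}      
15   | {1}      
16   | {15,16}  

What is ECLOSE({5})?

{1, 5, 9, 15, 16}

Start with {5}.
From 5 via lambda: add 9.
From 9 via lambda: add 15, 16.
From 15 via lambda: add 1.
No new states can be added; the closed set is {1, 5, 9, 15, 16}.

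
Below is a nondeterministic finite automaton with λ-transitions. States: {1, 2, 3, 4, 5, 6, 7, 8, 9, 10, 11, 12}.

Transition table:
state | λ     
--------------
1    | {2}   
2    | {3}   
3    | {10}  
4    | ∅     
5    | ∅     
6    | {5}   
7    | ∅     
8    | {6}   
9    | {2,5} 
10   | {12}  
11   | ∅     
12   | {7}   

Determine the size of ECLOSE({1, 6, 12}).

8

Start with {1, 6, 12}.
From 1 via λ: add 2.
From 6 via λ: add 5.
From 12 via λ: add 7.
From 2 via λ: add 3.
From 3 via λ: add 10.
λ-closure = {1, 2, 3, 5, 6, 7, 10, 12}, which has 8 states.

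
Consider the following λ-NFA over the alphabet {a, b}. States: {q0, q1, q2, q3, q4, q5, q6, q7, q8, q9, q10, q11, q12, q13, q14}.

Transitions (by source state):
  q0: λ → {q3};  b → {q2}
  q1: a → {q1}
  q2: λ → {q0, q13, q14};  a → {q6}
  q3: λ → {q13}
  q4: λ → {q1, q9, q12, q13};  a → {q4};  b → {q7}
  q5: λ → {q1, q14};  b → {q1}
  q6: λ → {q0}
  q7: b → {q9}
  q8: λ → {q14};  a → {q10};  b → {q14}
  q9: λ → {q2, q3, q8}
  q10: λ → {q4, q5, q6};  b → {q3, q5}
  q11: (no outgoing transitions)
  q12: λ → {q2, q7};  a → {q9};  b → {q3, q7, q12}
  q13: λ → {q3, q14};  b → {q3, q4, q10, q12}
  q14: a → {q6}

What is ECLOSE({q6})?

Start with {q6}.
From q6 via λ: add q0.
From q0 via λ: add q3.
From q3 via λ: add q13.
From q13 via λ: add q14.
No new states can be added; the closed set is {q0, q3, q6, q13, q14}.

{q0, q3, q6, q13, q14}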